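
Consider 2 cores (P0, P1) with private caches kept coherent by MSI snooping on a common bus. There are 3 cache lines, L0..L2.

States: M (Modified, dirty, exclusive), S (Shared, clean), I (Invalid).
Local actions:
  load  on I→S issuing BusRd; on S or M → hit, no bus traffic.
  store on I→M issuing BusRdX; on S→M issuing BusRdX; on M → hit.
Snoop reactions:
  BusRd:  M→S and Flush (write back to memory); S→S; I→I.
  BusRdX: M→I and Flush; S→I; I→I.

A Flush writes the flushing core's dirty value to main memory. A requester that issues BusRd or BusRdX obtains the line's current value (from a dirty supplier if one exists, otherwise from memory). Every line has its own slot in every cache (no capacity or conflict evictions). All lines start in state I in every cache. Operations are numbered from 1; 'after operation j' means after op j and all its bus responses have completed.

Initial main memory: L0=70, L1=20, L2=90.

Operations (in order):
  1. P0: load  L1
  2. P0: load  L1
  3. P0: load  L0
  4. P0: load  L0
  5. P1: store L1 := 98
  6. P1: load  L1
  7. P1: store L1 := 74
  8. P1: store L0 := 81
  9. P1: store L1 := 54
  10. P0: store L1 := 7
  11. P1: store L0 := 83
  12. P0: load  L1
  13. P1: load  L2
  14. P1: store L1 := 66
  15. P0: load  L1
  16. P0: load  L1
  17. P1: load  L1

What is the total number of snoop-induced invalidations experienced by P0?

invalidations = 3

1. P0: load  L1  bus=[BusRd]  L1: P0=S P1=I  mem[L1]=20
2. P0: load  L1  bus=[-]  L1: P0=S P1=I  mem[L1]=20
3. P0: load  L0  bus=[BusRd]  L0: P0=S P1=I  mem[L0]=70
4. P0: load  L0  bus=[-]  L0: P0=S P1=I  mem[L0]=70
5. P1: store L1 := 98  bus=[BusRdX]  L1: P0=I P1=M  mem[L1]=20
6. P1: load  L1  bus=[-]  L1: P0=I P1=M  mem[L1]=20
7. P1: store L1 := 74  bus=[-]  L1: P0=I P1=M  mem[L1]=20
8. P1: store L0 := 81  bus=[BusRdX]  L0: P0=I P1=M  mem[L0]=70
9. P1: store L1 := 54  bus=[-]  L1: P0=I P1=M  mem[L1]=20
10. P0: store L1 := 7  bus=[BusRdX,Flush]  L1: P0=M P1=I  mem[L1]=54
11. P1: store L0 := 83  bus=[-]  L0: P0=I P1=M  mem[L0]=70
12. P0: load  L1  bus=[-]  L1: P0=M P1=I  mem[L1]=54
13. P1: load  L2  bus=[BusRd]  L2: P0=I P1=S  mem[L2]=90
14. P1: store L1 := 66  bus=[BusRdX,Flush]  L1: P0=I P1=M  mem[L1]=7
15. P0: load  L1  bus=[BusRd,Flush]  L1: P0=S P1=S  mem[L1]=66
16. P0: load  L1  bus=[-]  L1: P0=S P1=S  mem[L1]=66
17. P1: load  L1  bus=[-]  L1: P0=S P1=S  mem[L1]=66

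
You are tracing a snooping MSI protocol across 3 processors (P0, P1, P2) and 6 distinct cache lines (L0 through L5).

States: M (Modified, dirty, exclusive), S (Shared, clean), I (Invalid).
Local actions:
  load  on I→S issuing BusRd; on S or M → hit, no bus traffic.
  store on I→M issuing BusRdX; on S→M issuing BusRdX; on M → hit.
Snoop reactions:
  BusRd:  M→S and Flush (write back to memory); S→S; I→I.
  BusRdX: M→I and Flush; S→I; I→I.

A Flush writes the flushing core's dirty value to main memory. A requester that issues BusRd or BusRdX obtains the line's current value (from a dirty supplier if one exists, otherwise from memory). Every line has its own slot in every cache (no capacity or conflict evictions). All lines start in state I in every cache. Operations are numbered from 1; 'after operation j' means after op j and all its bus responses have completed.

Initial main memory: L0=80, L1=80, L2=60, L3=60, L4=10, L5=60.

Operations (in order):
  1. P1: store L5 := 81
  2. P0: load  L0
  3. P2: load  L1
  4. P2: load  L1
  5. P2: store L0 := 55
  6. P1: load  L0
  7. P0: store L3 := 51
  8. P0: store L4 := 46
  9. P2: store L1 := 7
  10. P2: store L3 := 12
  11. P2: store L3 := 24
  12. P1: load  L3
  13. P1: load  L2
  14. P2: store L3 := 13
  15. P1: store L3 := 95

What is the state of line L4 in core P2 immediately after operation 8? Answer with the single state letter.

[1] P1: store L5 := 81 | P0:I, P1:M(81), P2:I | bus: BusRdX
[2] P0: load  L0 | P0:S(80), P1:I, P2:I | bus: BusRd
[3] P2: load  L1 | P0:I, P1:I, P2:S(80) | bus: BusRd
[4] P2: load  L1 | P0:I, P1:I, P2:S(80) | bus: none
[5] P2: store L0 := 55 | P0:I, P1:I, P2:M(55) | bus: BusRdX
[6] P1: load  L0 | P0:I, P1:S(55), P2:S(55) | bus: BusRd,Flush
[7] P0: store L3 := 51 | P0:M(51), P1:I, P2:I | bus: BusRdX
[8] P0: store L4 := 46 | P0:M(46), P1:I, P2:I | bus: BusRdX
[9] P2: store L1 := 7 | P0:I, P1:I, P2:M(7) | bus: BusRdX
[10] P2: store L3 := 12 | P0:I, P1:I, P2:M(12) | bus: BusRdX,Flush
[11] P2: store L3 := 24 | P0:I, P1:I, P2:M(24) | bus: none
[12] P1: load  L3 | P0:I, P1:S(24), P2:S(24) | bus: BusRd,Flush
[13] P1: load  L2 | P0:I, P1:S(60), P2:I | bus: BusRd
[14] P2: store L3 := 13 | P0:I, P1:I, P2:M(13) | bus: BusRdX
[15] P1: store L3 := 95 | P0:I, P1:M(95), P2:I | bus: BusRdX,Flush

state = I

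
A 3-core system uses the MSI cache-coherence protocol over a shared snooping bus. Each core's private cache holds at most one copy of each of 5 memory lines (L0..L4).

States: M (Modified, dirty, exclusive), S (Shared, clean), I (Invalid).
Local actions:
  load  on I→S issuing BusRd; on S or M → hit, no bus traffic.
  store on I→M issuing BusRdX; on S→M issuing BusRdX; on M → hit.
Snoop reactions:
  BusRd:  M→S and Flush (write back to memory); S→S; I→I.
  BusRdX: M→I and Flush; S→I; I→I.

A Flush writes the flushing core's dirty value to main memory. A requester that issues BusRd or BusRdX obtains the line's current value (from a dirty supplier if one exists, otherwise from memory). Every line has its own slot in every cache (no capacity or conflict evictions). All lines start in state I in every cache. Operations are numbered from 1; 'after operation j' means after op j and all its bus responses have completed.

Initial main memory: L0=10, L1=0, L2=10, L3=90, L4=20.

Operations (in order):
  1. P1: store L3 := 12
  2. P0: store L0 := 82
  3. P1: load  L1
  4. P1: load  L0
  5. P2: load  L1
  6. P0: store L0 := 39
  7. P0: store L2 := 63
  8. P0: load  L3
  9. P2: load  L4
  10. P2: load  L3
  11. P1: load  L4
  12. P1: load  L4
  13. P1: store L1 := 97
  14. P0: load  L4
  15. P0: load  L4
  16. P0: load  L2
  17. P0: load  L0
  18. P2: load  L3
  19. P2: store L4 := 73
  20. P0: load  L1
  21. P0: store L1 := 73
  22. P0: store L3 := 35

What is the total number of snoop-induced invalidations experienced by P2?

[1] P1: store L3 := 12 | P0:I, P1:M(12), P2:I | bus: BusRdX
[2] P0: store L0 := 82 | P0:M(82), P1:I, P2:I | bus: BusRdX
[3] P1: load  L1 | P0:I, P1:S(0), P2:I | bus: BusRd
[4] P1: load  L0 | P0:S(82), P1:S(82), P2:I | bus: BusRd,Flush
[5] P2: load  L1 | P0:I, P1:S(0), P2:S(0) | bus: BusRd
[6] P0: store L0 := 39 | P0:M(39), P1:I, P2:I | bus: BusRdX
[7] P0: store L2 := 63 | P0:M(63), P1:I, P2:I | bus: BusRdX
[8] P0: load  L3 | P0:S(12), P1:S(12), P2:I | bus: BusRd,Flush
[9] P2: load  L4 | P0:I, P1:I, P2:S(20) | bus: BusRd
[10] P2: load  L3 | P0:S(12), P1:S(12), P2:S(12) | bus: BusRd
[11] P1: load  L4 | P0:I, P1:S(20), P2:S(20) | bus: BusRd
[12] P1: load  L4 | P0:I, P1:S(20), P2:S(20) | bus: none
[13] P1: store L1 := 97 | P0:I, P1:M(97), P2:I | bus: BusRdX
[14] P0: load  L4 | P0:S(20), P1:S(20), P2:S(20) | bus: BusRd
[15] P0: load  L4 | P0:S(20), P1:S(20), P2:S(20) | bus: none
[16] P0: load  L2 | P0:M(63), P1:I, P2:I | bus: none
[17] P0: load  L0 | P0:M(39), P1:I, P2:I | bus: none
[18] P2: load  L3 | P0:S(12), P1:S(12), P2:S(12) | bus: none
[19] P2: store L4 := 73 | P0:I, P1:I, P2:M(73) | bus: BusRdX
[20] P0: load  L1 | P0:S(97), P1:S(97), P2:I | bus: BusRd,Flush
[21] P0: store L1 := 73 | P0:M(73), P1:I, P2:I | bus: BusRdX
[22] P0: store L3 := 35 | P0:M(35), P1:I, P2:I | bus: BusRdX

invalidations = 2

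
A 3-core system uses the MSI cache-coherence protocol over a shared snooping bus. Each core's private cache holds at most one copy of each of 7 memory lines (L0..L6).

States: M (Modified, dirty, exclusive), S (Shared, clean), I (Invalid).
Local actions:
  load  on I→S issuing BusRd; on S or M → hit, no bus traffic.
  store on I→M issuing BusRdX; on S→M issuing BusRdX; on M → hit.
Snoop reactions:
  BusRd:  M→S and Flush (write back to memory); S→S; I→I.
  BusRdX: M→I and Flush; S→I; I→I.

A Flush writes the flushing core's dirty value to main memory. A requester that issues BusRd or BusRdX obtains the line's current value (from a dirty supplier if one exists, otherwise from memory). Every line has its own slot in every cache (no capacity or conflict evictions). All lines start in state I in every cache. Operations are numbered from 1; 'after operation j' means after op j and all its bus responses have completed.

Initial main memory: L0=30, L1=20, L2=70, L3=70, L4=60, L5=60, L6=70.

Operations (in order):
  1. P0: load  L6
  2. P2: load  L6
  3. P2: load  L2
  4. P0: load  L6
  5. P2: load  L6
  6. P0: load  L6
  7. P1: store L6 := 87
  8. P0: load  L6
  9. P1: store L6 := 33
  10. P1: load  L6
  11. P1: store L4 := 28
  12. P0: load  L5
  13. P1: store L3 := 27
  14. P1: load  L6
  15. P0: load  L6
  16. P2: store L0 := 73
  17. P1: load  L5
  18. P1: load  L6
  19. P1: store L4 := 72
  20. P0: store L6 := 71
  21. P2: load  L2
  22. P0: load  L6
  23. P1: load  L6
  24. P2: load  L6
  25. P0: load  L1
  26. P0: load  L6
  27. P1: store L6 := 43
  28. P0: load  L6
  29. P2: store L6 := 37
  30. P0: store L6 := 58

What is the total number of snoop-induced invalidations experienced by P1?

invalidations = 2

1. P0: load  L6  bus=[BusRd]  L6: P0=S P1=I P2=I  mem[L6]=70
2. P2: load  L6  bus=[BusRd]  L6: P0=S P1=I P2=S  mem[L6]=70
3. P2: load  L2  bus=[BusRd]  L2: P0=I P1=I P2=S  mem[L2]=70
4. P0: load  L6  bus=[-]  L6: P0=S P1=I P2=S  mem[L6]=70
5. P2: load  L6  bus=[-]  L6: P0=S P1=I P2=S  mem[L6]=70
6. P0: load  L6  bus=[-]  L6: P0=S P1=I P2=S  mem[L6]=70
7. P1: store L6 := 87  bus=[BusRdX]  L6: P0=I P1=M P2=I  mem[L6]=70
8. P0: load  L6  bus=[BusRd,Flush]  L6: P0=S P1=S P2=I  mem[L6]=87
9. P1: store L6 := 33  bus=[BusRdX]  L6: P0=I P1=M P2=I  mem[L6]=87
10. P1: load  L6  bus=[-]  L6: P0=I P1=M P2=I  mem[L6]=87
11. P1: store L4 := 28  bus=[BusRdX]  L4: P0=I P1=M P2=I  mem[L4]=60
12. P0: load  L5  bus=[BusRd]  L5: P0=S P1=I P2=I  mem[L5]=60
13. P1: store L3 := 27  bus=[BusRdX]  L3: P0=I P1=M P2=I  mem[L3]=70
14. P1: load  L6  bus=[-]  L6: P0=I P1=M P2=I  mem[L6]=87
15. P0: load  L6  bus=[BusRd,Flush]  L6: P0=S P1=S P2=I  mem[L6]=33
16. P2: store L0 := 73  bus=[BusRdX]  L0: P0=I P1=I P2=M  mem[L0]=30
17. P1: load  L5  bus=[BusRd]  L5: P0=S P1=S P2=I  mem[L5]=60
18. P1: load  L6  bus=[-]  L6: P0=S P1=S P2=I  mem[L6]=33
19. P1: store L4 := 72  bus=[-]  L4: P0=I P1=M P2=I  mem[L4]=60
20. P0: store L6 := 71  bus=[BusRdX]  L6: P0=M P1=I P2=I  mem[L6]=33
21. P2: load  L2  bus=[-]  L2: P0=I P1=I P2=S  mem[L2]=70
22. P0: load  L6  bus=[-]  L6: P0=M P1=I P2=I  mem[L6]=33
23. P1: load  L6  bus=[BusRd,Flush]  L6: P0=S P1=S P2=I  mem[L6]=71
24. P2: load  L6  bus=[BusRd]  L6: P0=S P1=S P2=S  mem[L6]=71
25. P0: load  L1  bus=[BusRd]  L1: P0=S P1=I P2=I  mem[L1]=20
26. P0: load  L6  bus=[-]  L6: P0=S P1=S P2=S  mem[L6]=71
27. P1: store L6 := 43  bus=[BusRdX]  L6: P0=I P1=M P2=I  mem[L6]=71
28. P0: load  L6  bus=[BusRd,Flush]  L6: P0=S P1=S P2=I  mem[L6]=43
29. P2: store L6 := 37  bus=[BusRdX]  L6: P0=I P1=I P2=M  mem[L6]=43
30. P0: store L6 := 58  bus=[BusRdX,Flush]  L6: P0=M P1=I P2=I  mem[L6]=37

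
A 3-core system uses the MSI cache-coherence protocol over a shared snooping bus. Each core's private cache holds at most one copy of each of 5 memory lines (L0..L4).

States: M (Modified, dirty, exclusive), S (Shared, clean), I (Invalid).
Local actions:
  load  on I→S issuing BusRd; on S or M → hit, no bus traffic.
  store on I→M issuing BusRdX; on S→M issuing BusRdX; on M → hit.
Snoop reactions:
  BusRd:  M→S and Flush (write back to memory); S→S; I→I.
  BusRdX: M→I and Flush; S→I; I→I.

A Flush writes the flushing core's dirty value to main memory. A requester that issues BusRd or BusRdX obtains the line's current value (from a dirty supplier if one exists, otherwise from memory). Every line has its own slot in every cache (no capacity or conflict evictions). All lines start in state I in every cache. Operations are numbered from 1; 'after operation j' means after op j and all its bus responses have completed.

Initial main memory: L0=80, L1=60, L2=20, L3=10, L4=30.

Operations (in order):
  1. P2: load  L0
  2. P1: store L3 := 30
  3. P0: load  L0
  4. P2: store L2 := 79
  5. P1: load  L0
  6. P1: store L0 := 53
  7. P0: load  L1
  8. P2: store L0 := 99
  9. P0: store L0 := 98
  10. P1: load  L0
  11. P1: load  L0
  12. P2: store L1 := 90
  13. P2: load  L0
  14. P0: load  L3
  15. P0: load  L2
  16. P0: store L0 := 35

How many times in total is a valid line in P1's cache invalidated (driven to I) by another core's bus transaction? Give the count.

invalidations = 2

step 1: P2: load  L0  ⟶  IIS  (L0)  txn=BusRd  M[L0]=80
step 2: P1: store L3 := 30  ⟶  IMI  (L3)  txn=BusRdX  M[L3]=10
step 3: P0: load  L0  ⟶  SIS  (L0)  txn=BusRd  M[L0]=80
step 4: P2: store L2 := 79  ⟶  IIM  (L2)  txn=BusRdX  M[L2]=20
step 5: P1: load  L0  ⟶  SSS  (L0)  txn=BusRd  M[L0]=80
step 6: P1: store L0 := 53  ⟶  IMI  (L0)  txn=BusRdX  M[L0]=80
step 7: P0: load  L1  ⟶  SII  (L1)  txn=BusRd  M[L1]=60
step 8: P2: store L0 := 99  ⟶  IIM  (L0)  txn=BusRdX+Flush  M[L0]=53
step 9: P0: store L0 := 98  ⟶  MII  (L0)  txn=BusRdX+Flush  M[L0]=99
step 10: P1: load  L0  ⟶  SSI  (L0)  txn=BusRd+Flush  M[L0]=98
step 11: P1: load  L0  ⟶  SSI  (L0)  txn=∅  M[L0]=98
step 12: P2: store L1 := 90  ⟶  IIM  (L1)  txn=BusRdX  M[L1]=60
step 13: P2: load  L0  ⟶  SSS  (L0)  txn=BusRd  M[L0]=98
step 14: P0: load  L3  ⟶  SSI  (L3)  txn=BusRd+Flush  M[L3]=30
step 15: P0: load  L2  ⟶  SIS  (L2)  txn=BusRd+Flush  M[L2]=79
step 16: P0: store L0 := 35  ⟶  MII  (L0)  txn=BusRdX  M[L0]=98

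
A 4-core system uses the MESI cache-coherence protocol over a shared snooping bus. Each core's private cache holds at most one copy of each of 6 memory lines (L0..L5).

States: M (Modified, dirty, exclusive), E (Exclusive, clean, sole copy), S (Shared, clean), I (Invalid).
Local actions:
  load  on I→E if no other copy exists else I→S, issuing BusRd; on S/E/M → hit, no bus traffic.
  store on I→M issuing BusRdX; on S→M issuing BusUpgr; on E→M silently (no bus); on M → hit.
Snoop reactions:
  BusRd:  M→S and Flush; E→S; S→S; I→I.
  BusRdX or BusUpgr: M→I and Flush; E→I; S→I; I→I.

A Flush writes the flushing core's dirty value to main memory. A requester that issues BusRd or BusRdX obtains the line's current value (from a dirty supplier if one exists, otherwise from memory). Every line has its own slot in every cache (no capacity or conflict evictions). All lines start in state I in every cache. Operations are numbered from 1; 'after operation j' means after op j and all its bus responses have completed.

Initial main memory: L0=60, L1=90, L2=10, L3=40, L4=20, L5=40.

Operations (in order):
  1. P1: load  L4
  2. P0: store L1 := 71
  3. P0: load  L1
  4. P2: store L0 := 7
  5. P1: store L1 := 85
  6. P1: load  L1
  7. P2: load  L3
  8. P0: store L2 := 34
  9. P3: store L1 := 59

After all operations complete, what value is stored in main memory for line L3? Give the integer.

memory[L3] = 40

  op1 P1: load  L4 → I/E/I/I on L4; bus BusRd; mem=20
  op2 P0: store L1 := 71 → M/I/I/I on L1; bus BusRdX; mem=90
  op3 P0: load  L1 → M/I/I/I on L1; bus (none); mem=90
  op4 P2: store L0 := 7 → I/I/M/I on L0; bus BusRdX; mem=60
  op5 P1: store L1 := 85 → I/M/I/I on L1; bus BusRdX Flush; mem=71
  op6 P1: load  L1 → I/M/I/I on L1; bus (none); mem=71
  op7 P2: load  L3 → I/I/E/I on L3; bus BusRd; mem=40
  op8 P0: store L2 := 34 → M/I/I/I on L2; bus BusRdX; mem=10
  op9 P3: store L1 := 59 → I/I/I/M on L1; bus BusRdX Flush; mem=85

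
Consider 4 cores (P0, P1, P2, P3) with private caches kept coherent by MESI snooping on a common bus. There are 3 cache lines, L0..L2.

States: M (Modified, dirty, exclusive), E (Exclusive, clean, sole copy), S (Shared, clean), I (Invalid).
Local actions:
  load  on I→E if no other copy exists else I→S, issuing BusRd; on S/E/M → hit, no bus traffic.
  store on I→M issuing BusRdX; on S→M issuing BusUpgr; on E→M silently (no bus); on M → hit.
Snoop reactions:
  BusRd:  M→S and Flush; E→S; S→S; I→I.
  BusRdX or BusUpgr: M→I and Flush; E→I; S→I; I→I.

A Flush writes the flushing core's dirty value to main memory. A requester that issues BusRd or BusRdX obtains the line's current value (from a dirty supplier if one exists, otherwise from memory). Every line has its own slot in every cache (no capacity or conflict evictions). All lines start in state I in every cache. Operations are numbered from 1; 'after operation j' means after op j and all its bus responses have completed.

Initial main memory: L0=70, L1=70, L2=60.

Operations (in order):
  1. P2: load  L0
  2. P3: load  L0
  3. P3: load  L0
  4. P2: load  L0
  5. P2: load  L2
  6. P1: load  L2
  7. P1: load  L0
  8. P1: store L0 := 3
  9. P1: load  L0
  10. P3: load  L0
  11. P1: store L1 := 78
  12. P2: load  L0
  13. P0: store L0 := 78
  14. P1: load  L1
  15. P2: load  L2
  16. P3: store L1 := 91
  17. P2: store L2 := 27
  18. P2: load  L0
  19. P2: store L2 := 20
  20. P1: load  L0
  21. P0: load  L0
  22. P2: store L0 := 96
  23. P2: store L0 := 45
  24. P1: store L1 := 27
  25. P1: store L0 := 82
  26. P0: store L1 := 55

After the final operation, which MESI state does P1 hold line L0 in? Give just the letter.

state = M

[1] P2: load  L0 | P0:I, P1:I, P2:E(70), P3:I | bus: BusRd
[2] P3: load  L0 | P0:I, P1:I, P2:S(70), P3:S(70) | bus: BusRd
[3] P3: load  L0 | P0:I, P1:I, P2:S(70), P3:S(70) | bus: none
[4] P2: load  L0 | P0:I, P1:I, P2:S(70), P3:S(70) | bus: none
[5] P2: load  L2 | P0:I, P1:I, P2:E(60), P3:I | bus: BusRd
[6] P1: load  L2 | P0:I, P1:S(60), P2:S(60), P3:I | bus: BusRd
[7] P1: load  L0 | P0:I, P1:S(70), P2:S(70), P3:S(70) | bus: BusRd
[8] P1: store L0 := 3 | P0:I, P1:M(3), P2:I, P3:I | bus: BusUpgr
[9] P1: load  L0 | P0:I, P1:M(3), P2:I, P3:I | bus: none
[10] P3: load  L0 | P0:I, P1:S(3), P2:I, P3:S(3) | bus: BusRd,Flush
[11] P1: store L1 := 78 | P0:I, P1:M(78), P2:I, P3:I | bus: BusRdX
[12] P2: load  L0 | P0:I, P1:S(3), P2:S(3), P3:S(3) | bus: BusRd
[13] P0: store L0 := 78 | P0:M(78), P1:I, P2:I, P3:I | bus: BusRdX
[14] P1: load  L1 | P0:I, P1:M(78), P2:I, P3:I | bus: none
[15] P2: load  L2 | P0:I, P1:S(60), P2:S(60), P3:I | bus: none
[16] P3: store L1 := 91 | P0:I, P1:I, P2:I, P3:M(91) | bus: BusRdX,Flush
[17] P2: store L2 := 27 | P0:I, P1:I, P2:M(27), P3:I | bus: BusUpgr
[18] P2: load  L0 | P0:S(78), P1:I, P2:S(78), P3:I | bus: BusRd,Flush
[19] P2: store L2 := 20 | P0:I, P1:I, P2:M(20), P3:I | bus: none
[20] P1: load  L0 | P0:S(78), P1:S(78), P2:S(78), P3:I | bus: BusRd
[21] P0: load  L0 | P0:S(78), P1:S(78), P2:S(78), P3:I | bus: none
[22] P2: store L0 := 96 | P0:I, P1:I, P2:M(96), P3:I | bus: BusUpgr
[23] P2: store L0 := 45 | P0:I, P1:I, P2:M(45), P3:I | bus: none
[24] P1: store L1 := 27 | P0:I, P1:M(27), P2:I, P3:I | bus: BusRdX,Flush
[25] P1: store L0 := 82 | P0:I, P1:M(82), P2:I, P3:I | bus: BusRdX,Flush
[26] P0: store L1 := 55 | P0:M(55), P1:I, P2:I, P3:I | bus: BusRdX,Flush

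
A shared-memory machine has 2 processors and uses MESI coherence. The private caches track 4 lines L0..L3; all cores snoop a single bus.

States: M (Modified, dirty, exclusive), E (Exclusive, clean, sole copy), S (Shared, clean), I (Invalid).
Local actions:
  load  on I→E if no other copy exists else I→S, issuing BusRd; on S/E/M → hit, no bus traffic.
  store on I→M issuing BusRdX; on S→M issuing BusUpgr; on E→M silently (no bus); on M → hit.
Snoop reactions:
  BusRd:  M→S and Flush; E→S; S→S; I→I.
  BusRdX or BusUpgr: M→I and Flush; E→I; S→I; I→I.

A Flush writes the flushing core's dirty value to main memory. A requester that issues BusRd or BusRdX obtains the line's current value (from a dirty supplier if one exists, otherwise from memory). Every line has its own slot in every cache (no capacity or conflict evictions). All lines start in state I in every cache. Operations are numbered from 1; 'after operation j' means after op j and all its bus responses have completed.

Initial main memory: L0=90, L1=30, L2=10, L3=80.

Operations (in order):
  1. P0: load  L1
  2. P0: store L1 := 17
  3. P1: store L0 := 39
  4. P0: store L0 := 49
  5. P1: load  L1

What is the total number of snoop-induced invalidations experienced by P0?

[1] P0: load  L1 | P0:E(30), P1:I | bus: BusRd
[2] P0: store L1 := 17 | P0:M(17), P1:I | bus: none
[3] P1: store L0 := 39 | P0:I, P1:M(39) | bus: BusRdX
[4] P0: store L0 := 49 | P0:M(49), P1:I | bus: BusRdX,Flush
[5] P1: load  L1 | P0:S(17), P1:S(17) | bus: BusRd,Flush

invalidations = 0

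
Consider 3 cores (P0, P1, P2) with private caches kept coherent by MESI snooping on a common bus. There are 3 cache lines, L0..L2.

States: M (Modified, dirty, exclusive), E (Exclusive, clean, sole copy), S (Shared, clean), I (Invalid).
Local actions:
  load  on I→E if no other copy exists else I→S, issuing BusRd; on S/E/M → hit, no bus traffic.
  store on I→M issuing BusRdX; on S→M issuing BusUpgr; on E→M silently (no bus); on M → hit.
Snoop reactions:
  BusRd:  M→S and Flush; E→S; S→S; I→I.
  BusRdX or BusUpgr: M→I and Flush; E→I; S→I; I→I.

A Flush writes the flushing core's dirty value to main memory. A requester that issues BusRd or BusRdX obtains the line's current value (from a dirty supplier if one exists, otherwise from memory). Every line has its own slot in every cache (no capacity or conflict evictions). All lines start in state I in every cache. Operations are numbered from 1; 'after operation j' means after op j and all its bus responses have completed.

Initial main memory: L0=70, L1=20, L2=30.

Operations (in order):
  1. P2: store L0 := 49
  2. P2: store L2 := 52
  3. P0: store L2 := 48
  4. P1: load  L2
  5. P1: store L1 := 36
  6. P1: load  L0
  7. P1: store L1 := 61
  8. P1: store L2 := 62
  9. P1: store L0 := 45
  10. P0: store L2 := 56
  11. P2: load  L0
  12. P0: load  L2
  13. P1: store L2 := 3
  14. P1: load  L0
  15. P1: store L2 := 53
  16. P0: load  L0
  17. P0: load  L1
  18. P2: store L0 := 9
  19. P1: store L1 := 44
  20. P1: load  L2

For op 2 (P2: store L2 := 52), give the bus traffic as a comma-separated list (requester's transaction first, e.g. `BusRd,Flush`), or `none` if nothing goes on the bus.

bus = BusRdX

[1] P2: store L0 := 49 | P0:I, P1:I, P2:M(49) | bus: BusRdX
[2] P2: store L2 := 52 | P0:I, P1:I, P2:M(52) | bus: BusRdX
[3] P0: store L2 := 48 | P0:M(48), P1:I, P2:I | bus: BusRdX,Flush
[4] P1: load  L2 | P0:S(48), P1:S(48), P2:I | bus: BusRd,Flush
[5] P1: store L1 := 36 | P0:I, P1:M(36), P2:I | bus: BusRdX
[6] P1: load  L0 | P0:I, P1:S(49), P2:S(49) | bus: BusRd,Flush
[7] P1: store L1 := 61 | P0:I, P1:M(61), P2:I | bus: none
[8] P1: store L2 := 62 | P0:I, P1:M(62), P2:I | bus: BusUpgr
[9] P1: store L0 := 45 | P0:I, P1:M(45), P2:I | bus: BusUpgr
[10] P0: store L2 := 56 | P0:M(56), P1:I, P2:I | bus: BusRdX,Flush
[11] P2: load  L0 | P0:I, P1:S(45), P2:S(45) | bus: BusRd,Flush
[12] P0: load  L2 | P0:M(56), P1:I, P2:I | bus: none
[13] P1: store L2 := 3 | P0:I, P1:M(3), P2:I | bus: BusRdX,Flush
[14] P1: load  L0 | P0:I, P1:S(45), P2:S(45) | bus: none
[15] P1: store L2 := 53 | P0:I, P1:M(53), P2:I | bus: none
[16] P0: load  L0 | P0:S(45), P1:S(45), P2:S(45) | bus: BusRd
[17] P0: load  L1 | P0:S(61), P1:S(61), P2:I | bus: BusRd,Flush
[18] P2: store L0 := 9 | P0:I, P1:I, P2:M(9) | bus: BusUpgr
[19] P1: store L1 := 44 | P0:I, P1:M(44), P2:I | bus: BusUpgr
[20] P1: load  L2 | P0:I, P1:M(53), P2:I | bus: none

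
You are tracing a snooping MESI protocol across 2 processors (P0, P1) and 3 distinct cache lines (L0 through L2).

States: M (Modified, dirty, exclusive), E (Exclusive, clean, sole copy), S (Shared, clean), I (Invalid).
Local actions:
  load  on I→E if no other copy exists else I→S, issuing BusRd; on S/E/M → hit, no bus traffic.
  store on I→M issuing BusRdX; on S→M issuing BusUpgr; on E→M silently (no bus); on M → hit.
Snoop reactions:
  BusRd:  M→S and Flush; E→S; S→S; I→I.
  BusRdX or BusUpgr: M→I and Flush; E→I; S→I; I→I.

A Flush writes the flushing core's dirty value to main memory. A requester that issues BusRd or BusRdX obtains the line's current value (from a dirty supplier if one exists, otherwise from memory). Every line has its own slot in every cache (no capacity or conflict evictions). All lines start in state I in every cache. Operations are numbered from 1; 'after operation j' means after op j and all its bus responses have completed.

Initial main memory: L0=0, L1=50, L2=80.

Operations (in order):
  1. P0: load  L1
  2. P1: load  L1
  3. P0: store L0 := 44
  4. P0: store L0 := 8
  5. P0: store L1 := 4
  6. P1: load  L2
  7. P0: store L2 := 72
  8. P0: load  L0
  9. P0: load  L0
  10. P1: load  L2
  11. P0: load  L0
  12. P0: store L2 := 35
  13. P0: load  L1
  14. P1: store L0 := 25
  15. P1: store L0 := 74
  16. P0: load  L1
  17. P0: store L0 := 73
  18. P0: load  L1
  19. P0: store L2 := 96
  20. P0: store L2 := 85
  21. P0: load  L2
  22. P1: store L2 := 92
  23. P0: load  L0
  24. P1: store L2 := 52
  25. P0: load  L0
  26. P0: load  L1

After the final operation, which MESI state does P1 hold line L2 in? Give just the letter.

[1] P0: load  L1 | P0:E(50), P1:I | bus: BusRd
[2] P1: load  L1 | P0:S(50), P1:S(50) | bus: BusRd
[3] P0: store L0 := 44 | P0:M(44), P1:I | bus: BusRdX
[4] P0: store L0 := 8 | P0:M(8), P1:I | bus: none
[5] P0: store L1 := 4 | P0:M(4), P1:I | bus: BusUpgr
[6] P1: load  L2 | P0:I, P1:E(80) | bus: BusRd
[7] P0: store L2 := 72 | P0:M(72), P1:I | bus: BusRdX
[8] P0: load  L0 | P0:M(8), P1:I | bus: none
[9] P0: load  L0 | P0:M(8), P1:I | bus: none
[10] P1: load  L2 | P0:S(72), P1:S(72) | bus: BusRd,Flush
[11] P0: load  L0 | P0:M(8), P1:I | bus: none
[12] P0: store L2 := 35 | P0:M(35), P1:I | bus: BusUpgr
[13] P0: load  L1 | P0:M(4), P1:I | bus: none
[14] P1: store L0 := 25 | P0:I, P1:M(25) | bus: BusRdX,Flush
[15] P1: store L0 := 74 | P0:I, P1:M(74) | bus: none
[16] P0: load  L1 | P0:M(4), P1:I | bus: none
[17] P0: store L0 := 73 | P0:M(73), P1:I | bus: BusRdX,Flush
[18] P0: load  L1 | P0:M(4), P1:I | bus: none
[19] P0: store L2 := 96 | P0:M(96), P1:I | bus: none
[20] P0: store L2 := 85 | P0:M(85), P1:I | bus: none
[21] P0: load  L2 | P0:M(85), P1:I | bus: none
[22] P1: store L2 := 92 | P0:I, P1:M(92) | bus: BusRdX,Flush
[23] P0: load  L0 | P0:M(73), P1:I | bus: none
[24] P1: store L2 := 52 | P0:I, P1:M(52) | bus: none
[25] P0: load  L0 | P0:M(73), P1:I | bus: none
[26] P0: load  L1 | P0:M(4), P1:I | bus: none

state = M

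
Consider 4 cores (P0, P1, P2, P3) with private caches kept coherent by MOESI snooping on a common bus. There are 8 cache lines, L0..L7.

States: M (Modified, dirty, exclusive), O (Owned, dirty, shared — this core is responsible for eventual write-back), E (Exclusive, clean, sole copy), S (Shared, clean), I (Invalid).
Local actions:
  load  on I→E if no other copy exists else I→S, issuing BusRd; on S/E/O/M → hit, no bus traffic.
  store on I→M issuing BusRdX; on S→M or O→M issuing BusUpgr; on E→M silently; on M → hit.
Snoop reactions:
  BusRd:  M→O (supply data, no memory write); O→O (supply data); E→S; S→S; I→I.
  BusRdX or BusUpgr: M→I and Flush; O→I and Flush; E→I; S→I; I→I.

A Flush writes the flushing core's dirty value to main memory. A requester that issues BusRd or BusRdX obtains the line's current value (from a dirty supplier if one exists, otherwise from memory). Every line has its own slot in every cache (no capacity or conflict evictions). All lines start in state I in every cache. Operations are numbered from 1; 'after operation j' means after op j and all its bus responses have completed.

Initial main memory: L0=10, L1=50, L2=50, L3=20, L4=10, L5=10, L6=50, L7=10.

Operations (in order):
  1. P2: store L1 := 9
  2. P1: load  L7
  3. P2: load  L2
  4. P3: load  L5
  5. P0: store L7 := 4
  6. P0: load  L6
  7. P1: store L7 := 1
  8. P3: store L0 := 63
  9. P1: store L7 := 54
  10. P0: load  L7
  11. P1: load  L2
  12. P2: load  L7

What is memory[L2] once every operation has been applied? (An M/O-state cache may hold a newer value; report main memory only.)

step 1: P2: store L1 := 9  ⟶  IIMI  (L1)  txn=BusRdX  M[L1]=50
step 2: P1: load  L7  ⟶  IEII  (L7)  txn=BusRd  M[L7]=10
step 3: P2: load  L2  ⟶  IIEI  (L2)  txn=BusRd  M[L2]=50
step 4: P3: load  L5  ⟶  IIIE  (L5)  txn=BusRd  M[L5]=10
step 5: P0: store L7 := 4  ⟶  MIII  (L7)  txn=BusRdX  M[L7]=10
step 6: P0: load  L6  ⟶  EIII  (L6)  txn=BusRd  M[L6]=50
step 7: P1: store L7 := 1  ⟶  IMII  (L7)  txn=BusRdX+Flush  M[L7]=4
step 8: P3: store L0 := 63  ⟶  IIIM  (L0)  txn=BusRdX  M[L0]=10
step 9: P1: store L7 := 54  ⟶  IMII  (L7)  txn=∅  M[L7]=4
step 10: P0: load  L7  ⟶  SOII  (L7)  txn=BusRd  M[L7]=4
step 11: P1: load  L2  ⟶  ISSI  (L2)  txn=BusRd  M[L2]=50
step 12: P2: load  L7  ⟶  SOSI  (L7)  txn=BusRd  M[L7]=4

memory[L2] = 50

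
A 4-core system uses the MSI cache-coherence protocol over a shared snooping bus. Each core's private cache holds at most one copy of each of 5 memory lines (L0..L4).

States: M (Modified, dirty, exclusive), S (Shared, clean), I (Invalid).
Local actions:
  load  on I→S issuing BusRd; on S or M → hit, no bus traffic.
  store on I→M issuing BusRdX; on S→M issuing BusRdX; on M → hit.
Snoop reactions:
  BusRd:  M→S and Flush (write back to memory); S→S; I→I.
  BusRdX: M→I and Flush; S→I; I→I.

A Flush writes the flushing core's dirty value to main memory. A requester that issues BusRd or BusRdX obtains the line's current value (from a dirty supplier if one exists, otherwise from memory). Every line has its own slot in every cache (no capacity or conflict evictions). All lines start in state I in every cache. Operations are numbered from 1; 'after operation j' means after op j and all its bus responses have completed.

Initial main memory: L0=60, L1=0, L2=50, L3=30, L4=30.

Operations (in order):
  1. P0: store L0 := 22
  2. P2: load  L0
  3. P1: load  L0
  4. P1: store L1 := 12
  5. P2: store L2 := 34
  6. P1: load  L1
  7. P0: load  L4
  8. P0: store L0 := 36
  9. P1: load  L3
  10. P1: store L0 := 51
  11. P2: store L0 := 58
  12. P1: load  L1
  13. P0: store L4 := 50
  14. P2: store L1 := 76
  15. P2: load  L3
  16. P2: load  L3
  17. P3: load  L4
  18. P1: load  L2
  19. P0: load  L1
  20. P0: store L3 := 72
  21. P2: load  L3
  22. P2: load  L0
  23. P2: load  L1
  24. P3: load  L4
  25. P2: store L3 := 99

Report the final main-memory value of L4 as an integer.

memory[L4] = 50

[1] P0: store L0 := 22 | P0:M(22), P1:I, P2:I, P3:I | bus: BusRdX
[2] P2: load  L0 | P0:S(22), P1:I, P2:S(22), P3:I | bus: BusRd,Flush
[3] P1: load  L0 | P0:S(22), P1:S(22), P2:S(22), P3:I | bus: BusRd
[4] P1: store L1 := 12 | P0:I, P1:M(12), P2:I, P3:I | bus: BusRdX
[5] P2: store L2 := 34 | P0:I, P1:I, P2:M(34), P3:I | bus: BusRdX
[6] P1: load  L1 | P0:I, P1:M(12), P2:I, P3:I | bus: none
[7] P0: load  L4 | P0:S(30), P1:I, P2:I, P3:I | bus: BusRd
[8] P0: store L0 := 36 | P0:M(36), P1:I, P2:I, P3:I | bus: BusRdX
[9] P1: load  L3 | P0:I, P1:S(30), P2:I, P3:I | bus: BusRd
[10] P1: store L0 := 51 | P0:I, P1:M(51), P2:I, P3:I | bus: BusRdX,Flush
[11] P2: store L0 := 58 | P0:I, P1:I, P2:M(58), P3:I | bus: BusRdX,Flush
[12] P1: load  L1 | P0:I, P1:M(12), P2:I, P3:I | bus: none
[13] P0: store L4 := 50 | P0:M(50), P1:I, P2:I, P3:I | bus: BusRdX
[14] P2: store L1 := 76 | P0:I, P1:I, P2:M(76), P3:I | bus: BusRdX,Flush
[15] P2: load  L3 | P0:I, P1:S(30), P2:S(30), P3:I | bus: BusRd
[16] P2: load  L3 | P0:I, P1:S(30), P2:S(30), P3:I | bus: none
[17] P3: load  L4 | P0:S(50), P1:I, P2:I, P3:S(50) | bus: BusRd,Flush
[18] P1: load  L2 | P0:I, P1:S(34), P2:S(34), P3:I | bus: BusRd,Flush
[19] P0: load  L1 | P0:S(76), P1:I, P2:S(76), P3:I | bus: BusRd,Flush
[20] P0: store L3 := 72 | P0:M(72), P1:I, P2:I, P3:I | bus: BusRdX
[21] P2: load  L3 | P0:S(72), P1:I, P2:S(72), P3:I | bus: BusRd,Flush
[22] P2: load  L0 | P0:I, P1:I, P2:M(58), P3:I | bus: none
[23] P2: load  L1 | P0:S(76), P1:I, P2:S(76), P3:I | bus: none
[24] P3: load  L4 | P0:S(50), P1:I, P2:I, P3:S(50) | bus: none
[25] P2: store L3 := 99 | P0:I, P1:I, P2:M(99), P3:I | bus: BusRdX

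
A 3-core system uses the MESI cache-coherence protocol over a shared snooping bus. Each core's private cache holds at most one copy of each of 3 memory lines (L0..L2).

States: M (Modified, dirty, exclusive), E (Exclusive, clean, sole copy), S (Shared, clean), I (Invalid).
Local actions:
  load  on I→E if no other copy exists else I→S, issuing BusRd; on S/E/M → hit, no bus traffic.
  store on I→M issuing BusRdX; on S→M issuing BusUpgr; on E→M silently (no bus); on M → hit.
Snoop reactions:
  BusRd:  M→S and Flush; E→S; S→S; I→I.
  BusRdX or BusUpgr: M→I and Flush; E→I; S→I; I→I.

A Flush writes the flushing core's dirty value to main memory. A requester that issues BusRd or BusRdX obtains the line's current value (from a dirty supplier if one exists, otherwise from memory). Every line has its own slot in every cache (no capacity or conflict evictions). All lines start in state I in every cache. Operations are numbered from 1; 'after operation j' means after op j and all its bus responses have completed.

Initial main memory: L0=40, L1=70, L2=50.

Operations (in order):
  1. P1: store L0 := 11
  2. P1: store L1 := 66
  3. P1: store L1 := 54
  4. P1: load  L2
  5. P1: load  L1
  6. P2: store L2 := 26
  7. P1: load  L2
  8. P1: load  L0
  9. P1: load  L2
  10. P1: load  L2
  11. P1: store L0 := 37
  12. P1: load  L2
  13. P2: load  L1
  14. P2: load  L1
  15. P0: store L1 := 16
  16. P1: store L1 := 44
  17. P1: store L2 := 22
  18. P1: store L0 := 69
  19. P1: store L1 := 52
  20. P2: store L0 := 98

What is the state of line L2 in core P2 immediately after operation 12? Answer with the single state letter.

state = S

  op1 P1: store L0 := 11 → I/M/I on L0; bus BusRdX; mem=40
  op2 P1: store L1 := 66 → I/M/I on L1; bus BusRdX; mem=70
  op3 P1: store L1 := 54 → I/M/I on L1; bus (none); mem=70
  op4 P1: load  L2 → I/E/I on L2; bus BusRd; mem=50
  op5 P1: load  L1 → I/M/I on L1; bus (none); mem=70
  op6 P2: store L2 := 26 → I/I/M on L2; bus BusRdX; mem=50
  op7 P1: load  L2 → I/S/S on L2; bus BusRd Flush; mem=26
  op8 P1: load  L0 → I/M/I on L0; bus (none); mem=40
  op9 P1: load  L2 → I/S/S on L2; bus (none); mem=26
  op10 P1: load  L2 → I/S/S on L2; bus (none); mem=26
  op11 P1: store L0 := 37 → I/M/I on L0; bus (none); mem=40
  op12 P1: load  L2 → I/S/S on L2; bus (none); mem=26
  op13 P2: load  L1 → I/S/S on L1; bus BusRd Flush; mem=54
  op14 P2: load  L1 → I/S/S on L1; bus (none); mem=54
  op15 P0: store L1 := 16 → M/I/I on L1; bus BusRdX; mem=54
  op16 P1: store L1 := 44 → I/M/I on L1; bus BusRdX Flush; mem=16
  op17 P1: store L2 := 22 → I/M/I on L2; bus BusUpgr; mem=26
  op18 P1: store L0 := 69 → I/M/I on L0; bus (none); mem=40
  op19 P1: store L1 := 52 → I/M/I on L1; bus (none); mem=16
  op20 P2: store L0 := 98 → I/I/M on L0; bus BusRdX Flush; mem=69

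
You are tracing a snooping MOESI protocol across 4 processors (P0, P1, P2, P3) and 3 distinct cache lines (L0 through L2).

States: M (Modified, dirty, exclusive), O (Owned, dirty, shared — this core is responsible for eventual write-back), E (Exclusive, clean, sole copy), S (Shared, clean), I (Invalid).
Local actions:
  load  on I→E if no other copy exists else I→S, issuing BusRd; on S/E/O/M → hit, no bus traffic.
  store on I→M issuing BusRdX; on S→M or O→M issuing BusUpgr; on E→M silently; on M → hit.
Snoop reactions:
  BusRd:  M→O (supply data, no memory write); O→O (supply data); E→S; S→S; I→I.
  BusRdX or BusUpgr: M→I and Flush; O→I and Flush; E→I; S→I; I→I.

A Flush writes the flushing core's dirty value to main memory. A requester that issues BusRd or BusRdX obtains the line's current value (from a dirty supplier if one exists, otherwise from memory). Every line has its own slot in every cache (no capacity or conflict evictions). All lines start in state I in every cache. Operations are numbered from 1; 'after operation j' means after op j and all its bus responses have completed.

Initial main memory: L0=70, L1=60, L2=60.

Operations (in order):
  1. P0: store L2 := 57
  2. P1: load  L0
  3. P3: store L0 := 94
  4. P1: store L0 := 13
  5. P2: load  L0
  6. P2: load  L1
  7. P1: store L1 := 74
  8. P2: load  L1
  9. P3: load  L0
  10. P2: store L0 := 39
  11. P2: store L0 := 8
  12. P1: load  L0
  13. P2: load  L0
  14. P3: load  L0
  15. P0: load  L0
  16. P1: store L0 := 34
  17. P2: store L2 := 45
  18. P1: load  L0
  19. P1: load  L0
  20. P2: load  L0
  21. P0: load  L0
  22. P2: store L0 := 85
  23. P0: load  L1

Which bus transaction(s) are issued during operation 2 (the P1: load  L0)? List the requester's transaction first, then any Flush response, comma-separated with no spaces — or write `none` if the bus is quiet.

bus = BusRd

step 1: P0: store L2 := 57  ⟶  MIII  (L2)  txn=BusRdX  M[L2]=60
step 2: P1: load  L0  ⟶  IEII  (L0)  txn=BusRd  M[L0]=70
step 3: P3: store L0 := 94  ⟶  IIIM  (L0)  txn=BusRdX  M[L0]=70
step 4: P1: store L0 := 13  ⟶  IMII  (L0)  txn=BusRdX+Flush  M[L0]=94
step 5: P2: load  L0  ⟶  IOSI  (L0)  txn=BusRd  M[L0]=94
step 6: P2: load  L1  ⟶  IIEI  (L1)  txn=BusRd  M[L1]=60
step 7: P1: store L1 := 74  ⟶  IMII  (L1)  txn=BusRdX  M[L1]=60
step 8: P2: load  L1  ⟶  IOSI  (L1)  txn=BusRd  M[L1]=60
step 9: P3: load  L0  ⟶  IOSS  (L0)  txn=BusRd  M[L0]=94
step 10: P2: store L0 := 39  ⟶  IIMI  (L0)  txn=BusUpgr+Flush  M[L0]=13
step 11: P2: store L0 := 8  ⟶  IIMI  (L0)  txn=∅  M[L0]=13
step 12: P1: load  L0  ⟶  ISOI  (L0)  txn=BusRd  M[L0]=13
step 13: P2: load  L0  ⟶  ISOI  (L0)  txn=∅  M[L0]=13
step 14: P3: load  L0  ⟶  ISOS  (L0)  txn=BusRd  M[L0]=13
step 15: P0: load  L0  ⟶  SSOS  (L0)  txn=BusRd  M[L0]=13
step 16: P1: store L0 := 34  ⟶  IMII  (L0)  txn=BusUpgr+Flush  M[L0]=8
step 17: P2: store L2 := 45  ⟶  IIMI  (L2)  txn=BusRdX+Flush  M[L2]=57
step 18: P1: load  L0  ⟶  IMII  (L0)  txn=∅  M[L0]=8
step 19: P1: load  L0  ⟶  IMII  (L0)  txn=∅  M[L0]=8
step 20: P2: load  L0  ⟶  IOSI  (L0)  txn=BusRd  M[L0]=8
step 21: P0: load  L0  ⟶  SOSI  (L0)  txn=BusRd  M[L0]=8
step 22: P2: store L0 := 85  ⟶  IIMI  (L0)  txn=BusUpgr+Flush  M[L0]=34
step 23: P0: load  L1  ⟶  SOSI  (L1)  txn=BusRd  M[L1]=60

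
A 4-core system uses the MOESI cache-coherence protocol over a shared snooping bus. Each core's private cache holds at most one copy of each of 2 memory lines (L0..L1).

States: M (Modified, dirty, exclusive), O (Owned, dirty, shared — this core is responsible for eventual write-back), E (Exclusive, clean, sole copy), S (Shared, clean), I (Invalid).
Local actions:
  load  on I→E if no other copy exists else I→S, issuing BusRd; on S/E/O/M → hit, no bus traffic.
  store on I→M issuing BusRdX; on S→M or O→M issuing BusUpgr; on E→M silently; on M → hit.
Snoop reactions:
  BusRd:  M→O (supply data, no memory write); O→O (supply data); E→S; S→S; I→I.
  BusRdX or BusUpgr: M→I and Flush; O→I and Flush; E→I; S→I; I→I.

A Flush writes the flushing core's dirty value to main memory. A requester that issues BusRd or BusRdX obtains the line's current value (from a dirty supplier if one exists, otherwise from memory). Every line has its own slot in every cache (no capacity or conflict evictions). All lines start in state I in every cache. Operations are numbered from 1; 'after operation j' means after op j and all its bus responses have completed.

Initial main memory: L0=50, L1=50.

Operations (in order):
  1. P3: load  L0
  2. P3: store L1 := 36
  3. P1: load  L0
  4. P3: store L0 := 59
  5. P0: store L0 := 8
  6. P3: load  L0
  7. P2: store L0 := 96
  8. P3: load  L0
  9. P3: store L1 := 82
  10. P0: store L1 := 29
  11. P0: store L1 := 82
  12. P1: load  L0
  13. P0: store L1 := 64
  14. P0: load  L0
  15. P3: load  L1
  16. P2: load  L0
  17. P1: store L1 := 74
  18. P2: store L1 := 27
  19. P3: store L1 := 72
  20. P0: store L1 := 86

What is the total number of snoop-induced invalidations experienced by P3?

[1] P3: load  L0 | P0:I, P1:I, P2:I, P3:E(50) | bus: BusRd
[2] P3: store L1 := 36 | P0:I, P1:I, P2:I, P3:M(36) | bus: BusRdX
[3] P1: load  L0 | P0:I, P1:S(50), P2:I, P3:S(50) | bus: BusRd
[4] P3: store L0 := 59 | P0:I, P1:I, P2:I, P3:M(59) | bus: BusUpgr
[5] P0: store L0 := 8 | P0:M(8), P1:I, P2:I, P3:I | bus: BusRdX,Flush
[6] P3: load  L0 | P0:O(8), P1:I, P2:I, P3:S(8) | bus: BusRd
[7] P2: store L0 := 96 | P0:I, P1:I, P2:M(96), P3:I | bus: BusRdX,Flush
[8] P3: load  L0 | P0:I, P1:I, P2:O(96), P3:S(96) | bus: BusRd
[9] P3: store L1 := 82 | P0:I, P1:I, P2:I, P3:M(82) | bus: none
[10] P0: store L1 := 29 | P0:M(29), P1:I, P2:I, P3:I | bus: BusRdX,Flush
[11] P0: store L1 := 82 | P0:M(82), P1:I, P2:I, P3:I | bus: none
[12] P1: load  L0 | P0:I, P1:S(96), P2:O(96), P3:S(96) | bus: BusRd
[13] P0: store L1 := 64 | P0:M(64), P1:I, P2:I, P3:I | bus: none
[14] P0: load  L0 | P0:S(96), P1:S(96), P2:O(96), P3:S(96) | bus: BusRd
[15] P3: load  L1 | P0:O(64), P1:I, P2:I, P3:S(64) | bus: BusRd
[16] P2: load  L0 | P0:S(96), P1:S(96), P2:O(96), P3:S(96) | bus: none
[17] P1: store L1 := 74 | P0:I, P1:M(74), P2:I, P3:I | bus: BusRdX,Flush
[18] P2: store L1 := 27 | P0:I, P1:I, P2:M(27), P3:I | bus: BusRdX,Flush
[19] P3: store L1 := 72 | P0:I, P1:I, P2:I, P3:M(72) | bus: BusRdX,Flush
[20] P0: store L1 := 86 | P0:M(86), P1:I, P2:I, P3:I | bus: BusRdX,Flush

invalidations = 5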